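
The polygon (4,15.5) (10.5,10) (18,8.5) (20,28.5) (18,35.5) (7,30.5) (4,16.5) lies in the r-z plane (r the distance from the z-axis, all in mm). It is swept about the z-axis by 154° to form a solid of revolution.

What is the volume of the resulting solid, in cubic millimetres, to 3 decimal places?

Volume = 10555.354 mm³

Profile (r,z), 7 vertices: (4,15.5) (10.5,10) (18,8.5) (20,28.5) (18,35.5) (7,30.5) (4,16.5)
edge 0: (4,15.5)→(10.5,10)  cross = 4·10 − 10.5·15.5 = -122.7500; (r_i+r_j)·cross = 14.5·-122.7500 = -1779.8750
edge 1: (10.5,10)→(18,8.5)  cross = 10.5·8.5 − 18·10 = -90.7500; (r_i+r_j)·cross = 28.5·-90.7500 = -2586.3750
edge 2: (18,8.5)→(20,28.5)  cross = 18·28.5 − 20·8.5 = 343.0000; (r_i+r_j)·cross = 38·343.0000 = 13034.0000
edge 3: (20,28.5)→(18,35.5)  cross = 20·35.5 − 18·28.5 = 197.0000; (r_i+r_j)·cross = 38·197.0000 = 7486.0000
edge 4: (18,35.5)→(7,30.5)  cross = 18·30.5 − 7·35.5 = 300.5000; (r_i+r_j)·cross = 25·300.5000 = 7512.5000
edge 5: (7,30.5)→(4,16.5)  cross = 7·16.5 − 4·30.5 = -6.5000; (r_i+r_j)·cross = 11·-6.5000 = -71.5000
edge 6: (4,16.5)→(4,15.5)  cross = 4·15.5 − 4·16.5 = -4.0000; (r_i+r_j)·cross = 8·-4.0000 = -32.0000
Σcross = 616.5000 → A = |Σcross|/2 = 308.2500 mm²
Σ(r_i+r_j)·cross = 23562.7500 → first moment M = |Σ|/6 = 3927.1250
R_c = M/A = 3927.1250/308.2500 = 12.7401 mm
θ = 154° = 2.687807 rad
V = θ·R_c·A = 2.687807·12.7401·308.2500 = 10555.354 mm³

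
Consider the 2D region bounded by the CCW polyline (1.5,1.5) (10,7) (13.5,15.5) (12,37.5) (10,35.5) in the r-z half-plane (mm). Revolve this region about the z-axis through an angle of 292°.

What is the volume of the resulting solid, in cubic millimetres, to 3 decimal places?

Profile (r,z), 5 vertices: (1.5,1.5) (10,7) (13.5,15.5) (12,37.5) (10,35.5)
edge 0: (1.5,1.5)→(10,7)  cross = 1.5·7 − 10·1.5 = -4.5000; (r_i+r_j)·cross = 11.5·-4.5000 = -51.7500
edge 1: (10,7)→(13.5,15.5)  cross = 10·15.5 − 13.5·7 = 60.5000; (r_i+r_j)·cross = 23.5·60.5000 = 1421.7500
edge 2: (13.5,15.5)→(12,37.5)  cross = 13.5·37.5 − 12·15.5 = 320.2500; (r_i+r_j)·cross = 25.5·320.2500 = 8166.3750
edge 3: (12,37.5)→(10,35.5)  cross = 12·35.5 − 10·37.5 = 51.0000; (r_i+r_j)·cross = 22·51.0000 = 1122.0000
edge 4: (10,35.5)→(1.5,1.5)  cross = 10·1.5 − 1.5·35.5 = -38.2500; (r_i+r_j)·cross = 11.5·-38.2500 = -439.8750
Σcross = 389.0000 → A = |Σcross|/2 = 194.5000 mm²
Σ(r_i+r_j)·cross = 10218.5000 → first moment M = |Σ|/6 = 1703.0833
R_c = M/A = 1703.0833/194.5000 = 8.7562 mm
θ = 292° = 5.096361 rad
V = θ·R_c·A = 5.096361·8.7562·194.5000 = 8679.528 mm³

Volume = 8679.528 mm³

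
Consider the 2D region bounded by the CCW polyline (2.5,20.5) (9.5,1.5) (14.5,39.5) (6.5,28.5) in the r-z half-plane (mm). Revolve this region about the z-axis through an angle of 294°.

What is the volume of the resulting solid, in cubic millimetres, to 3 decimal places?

Profile (r,z), 4 vertices: (2.5,20.5) (9.5,1.5) (14.5,39.5) (6.5,28.5)
edge 0: (2.5,20.5)→(9.5,1.5)  cross = 2.5·1.5 − 9.5·20.5 = -191.0000; (r_i+r_j)·cross = 12·-191.0000 = -2292.0000
edge 1: (9.5,1.5)→(14.5,39.5)  cross = 9.5·39.5 − 14.5·1.5 = 353.5000; (r_i+r_j)·cross = 24·353.5000 = 8484.0000
edge 2: (14.5,39.5)→(6.5,28.5)  cross = 14.5·28.5 − 6.5·39.5 = 156.5000; (r_i+r_j)·cross = 21·156.5000 = 3286.5000
edge 3: (6.5,28.5)→(2.5,20.5)  cross = 6.5·20.5 − 2.5·28.5 = 62.0000; (r_i+r_j)·cross = 9·62.0000 = 558.0000
Σcross = 381.0000 → A = |Σcross|/2 = 190.5000 mm²
Σ(r_i+r_j)·cross = 10036.5000 → first moment M = |Σ|/6 = 1672.7500
R_c = M/A = 1672.7500/190.5000 = 8.7808 mm
θ = 294° = 5.131268 rad
V = θ·R_c·A = 5.131268·8.7808·190.5000 = 8583.329 mm³

Volume = 8583.329 mm³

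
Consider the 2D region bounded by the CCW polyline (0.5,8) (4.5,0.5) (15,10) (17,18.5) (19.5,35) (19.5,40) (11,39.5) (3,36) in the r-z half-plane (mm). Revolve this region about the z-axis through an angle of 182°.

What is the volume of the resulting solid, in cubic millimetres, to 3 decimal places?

Volume = 16053.895 mm³

Profile (r,z), 8 vertices: (0.5,8) (4.5,0.5) (15,10) (17,18.5) (19.5,35) (19.5,40) (11,39.5) (3,36)
edge 0: (0.5,8)→(4.5,0.5)  cross = 0.5·0.5 − 4.5·8 = -35.7500; (r_i+r_j)·cross = 5·-35.7500 = -178.7500
edge 1: (4.5,0.5)→(15,10)  cross = 4.5·10 − 15·0.5 = 37.5000; (r_i+r_j)·cross = 19.5·37.5000 = 731.2500
edge 2: (15,10)→(17,18.5)  cross = 15·18.5 − 17·10 = 107.5000; (r_i+r_j)·cross = 32·107.5000 = 3440.0000
edge 3: (17,18.5)→(19.5,35)  cross = 17·35 − 19.5·18.5 = 234.2500; (r_i+r_j)·cross = 36.5·234.2500 = 8550.1250
edge 4: (19.5,35)→(19.5,40)  cross = 19.5·40 − 19.5·35 = 97.5000; (r_i+r_j)·cross = 39·97.5000 = 3802.5000
edge 5: (19.5,40)→(11,39.5)  cross = 19.5·39.5 − 11·40 = 330.2500; (r_i+r_j)·cross = 30.5·330.2500 = 10072.6250
edge 6: (11,39.5)→(3,36)  cross = 11·36 − 3·39.5 = 277.5000; (r_i+r_j)·cross = 14·277.5000 = 3885.0000
edge 7: (3,36)→(0.5,8)  cross = 3·8 − 0.5·36 = 6.0000; (r_i+r_j)·cross = 3.5·6.0000 = 21.0000
Σcross = 1054.7500 → A = |Σcross|/2 = 527.3750 mm²
Σ(r_i+r_j)·cross = 30323.7500 → first moment M = |Σ|/6 = 5053.9583
R_c = M/A = 5053.9583/527.3750 = 9.5832 mm
θ = 182° = 3.176499 rad
V = θ·R_c·A = 3.176499·9.5832·527.3750 = 16053.895 mm³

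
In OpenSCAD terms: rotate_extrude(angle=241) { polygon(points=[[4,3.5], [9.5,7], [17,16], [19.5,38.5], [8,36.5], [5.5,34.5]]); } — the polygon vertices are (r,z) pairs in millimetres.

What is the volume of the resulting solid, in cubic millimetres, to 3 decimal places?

Volume = 17032.307 mm³

Profile (r,z), 6 vertices: (4,3.5) (9.5,7) (17,16) (19.5,38.5) (8,36.5) (5.5,34.5)
edge 0: (4,3.5)→(9.5,7)  cross = 4·7 − 9.5·3.5 = -5.2500; (r_i+r_j)·cross = 13.5·-5.2500 = -70.8750
edge 1: (9.5,7)→(17,16)  cross = 9.5·16 − 17·7 = 33.0000; (r_i+r_j)·cross = 26.5·33.0000 = 874.5000
edge 2: (17,16)→(19.5,38.5)  cross = 17·38.5 − 19.5·16 = 342.5000; (r_i+r_j)·cross = 36.5·342.5000 = 12501.2500
edge 3: (19.5,38.5)→(8,36.5)  cross = 19.5·36.5 − 8·38.5 = 403.7500; (r_i+r_j)·cross = 27.5·403.7500 = 11103.1250
edge 4: (8,36.5)→(5.5,34.5)  cross = 8·34.5 − 5.5·36.5 = 75.2500; (r_i+r_j)·cross = 13.5·75.2500 = 1015.8750
edge 5: (5.5,34.5)→(4,3.5)  cross = 5.5·3.5 − 4·34.5 = -118.7500; (r_i+r_j)·cross = 9.5·-118.7500 = -1128.1250
Σcross = 730.5000 → A = |Σcross|/2 = 365.2500 mm²
Σ(r_i+r_j)·cross = 24295.7500 → first moment M = |Σ|/6 = 4049.2917
R_c = M/A = 4049.2917/365.2500 = 11.0864 mm
θ = 241° = 4.206243 rad
V = θ·R_c·A = 4.206243·11.0864·365.2500 = 17032.307 mm³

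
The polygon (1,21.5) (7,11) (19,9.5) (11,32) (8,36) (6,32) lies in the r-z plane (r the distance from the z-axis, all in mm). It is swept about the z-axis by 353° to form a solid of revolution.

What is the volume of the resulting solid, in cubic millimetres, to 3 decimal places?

Profile (r,z), 6 vertices: (1,21.5) (7,11) (19,9.5) (11,32) (8,36) (6,32)
edge 0: (1,21.5)→(7,11)  cross = 1·11 − 7·21.5 = -139.5000; (r_i+r_j)·cross = 8·-139.5000 = -1116.0000
edge 1: (7,11)→(19,9.5)  cross = 7·9.5 − 19·11 = -142.5000; (r_i+r_j)·cross = 26·-142.5000 = -3705.0000
edge 2: (19,9.5)→(11,32)  cross = 19·32 − 11·9.5 = 503.5000; (r_i+r_j)·cross = 30·503.5000 = 15105.0000
edge 3: (11,32)→(8,36)  cross = 11·36 − 8·32 = 140.0000; (r_i+r_j)·cross = 19·140.0000 = 2660.0000
edge 4: (8,36)→(6,32)  cross = 8·32 − 6·36 = 40.0000; (r_i+r_j)·cross = 14·40.0000 = 560.0000
edge 5: (6,32)→(1,21.5)  cross = 6·21.5 − 1·32 = 97.0000; (r_i+r_j)·cross = 7·97.0000 = 679.0000
Σcross = 498.5000 → A = |Σcross|/2 = 249.2500 mm²
Σ(r_i+r_j)·cross = 14183.0000 → first moment M = |Σ|/6 = 2363.8333
R_c = M/A = 2363.8333/249.2500 = 9.4838 mm
θ = 353° = 6.161012 rad
V = θ·R_c·A = 6.161012·9.4838·249.2500 = 14563.606 mm³

Volume = 14563.606 mm³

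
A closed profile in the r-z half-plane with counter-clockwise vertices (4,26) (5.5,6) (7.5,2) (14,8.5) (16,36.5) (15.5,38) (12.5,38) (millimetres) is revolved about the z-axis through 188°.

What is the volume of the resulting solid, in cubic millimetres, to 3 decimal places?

Volume = 9747.134 mm³

Profile (r,z), 7 vertices: (4,26) (5.5,6) (7.5,2) (14,8.5) (16,36.5) (15.5,38) (12.5,38)
edge 0: (4,26)→(5.5,6)  cross = 4·6 − 5.5·26 = -119.0000; (r_i+r_j)·cross = 9.5·-119.0000 = -1130.5000
edge 1: (5.5,6)→(7.5,2)  cross = 5.5·2 − 7.5·6 = -34.0000; (r_i+r_j)·cross = 13·-34.0000 = -442.0000
edge 2: (7.5,2)→(14,8.5)  cross = 7.5·8.5 − 14·2 = 35.7500; (r_i+r_j)·cross = 21.5·35.7500 = 768.6250
edge 3: (14,8.5)→(16,36.5)  cross = 14·36.5 − 16·8.5 = 375.0000; (r_i+r_j)·cross = 30·375.0000 = 11250.0000
edge 4: (16,36.5)→(15.5,38)  cross = 16·38 − 15.5·36.5 = 42.2500; (r_i+r_j)·cross = 31.5·42.2500 = 1330.8750
edge 5: (15.5,38)→(12.5,38)  cross = 15.5·38 − 12.5·38 = 114.0000; (r_i+r_j)·cross = 28·114.0000 = 3192.0000
edge 6: (12.5,38)→(4,26)  cross = 12.5·26 − 4·38 = 173.0000; (r_i+r_j)·cross = 16.5·173.0000 = 2854.5000
Σcross = 587.0000 → A = |Σcross|/2 = 293.5000 mm²
Σ(r_i+r_j)·cross = 17823.5000 → first moment M = |Σ|/6 = 2970.5833
R_c = M/A = 2970.5833/293.5000 = 10.1212 mm
θ = 188° = 3.281219 rad
V = θ·R_c·A = 3.281219·10.1212·293.5000 = 9747.134 mm³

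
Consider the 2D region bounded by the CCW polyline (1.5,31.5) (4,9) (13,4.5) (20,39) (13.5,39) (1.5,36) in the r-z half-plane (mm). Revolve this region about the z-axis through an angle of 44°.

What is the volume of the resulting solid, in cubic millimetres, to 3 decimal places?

Volume = 3371.758 mm³

Profile (r,z), 6 vertices: (1.5,31.5) (4,9) (13,4.5) (20,39) (13.5,39) (1.5,36)
edge 0: (1.5,31.5)→(4,9)  cross = 1.5·9 − 4·31.5 = -112.5000; (r_i+r_j)·cross = 5.5·-112.5000 = -618.7500
edge 1: (4,9)→(13,4.5)  cross = 4·4.5 − 13·9 = -99.0000; (r_i+r_j)·cross = 17·-99.0000 = -1683.0000
edge 2: (13,4.5)→(20,39)  cross = 13·39 − 20·4.5 = 417.0000; (r_i+r_j)·cross = 33·417.0000 = 13761.0000
edge 3: (20,39)→(13.5,39)  cross = 20·39 − 13.5·39 = 253.5000; (r_i+r_j)·cross = 33.5·253.5000 = 8492.2500
edge 4: (13.5,39)→(1.5,36)  cross = 13.5·36 − 1.5·39 = 427.5000; (r_i+r_j)·cross = 15·427.5000 = 6412.5000
edge 5: (1.5,36)→(1.5,31.5)  cross = 1.5·31.5 − 1.5·36 = -6.7500; (r_i+r_j)·cross = 3·-6.7500 = -20.2500
Σcross = 879.7500 → A = |Σcross|/2 = 439.8750 mm²
Σ(r_i+r_j)·cross = 26343.7500 → first moment M = |Σ|/6 = 4390.6250
R_c = M/A = 4390.6250/439.8750 = 9.9815 mm
θ = 44° = 0.767945 rad
V = θ·R_c·A = 0.767945·9.9815·439.8750 = 3371.758 mm³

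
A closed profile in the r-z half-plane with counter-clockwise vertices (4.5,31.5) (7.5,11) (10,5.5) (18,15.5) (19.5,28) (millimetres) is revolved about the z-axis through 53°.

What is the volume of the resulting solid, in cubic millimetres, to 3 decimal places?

Volume = 2683.727 mm³

Profile (r,z), 5 vertices: (4.5,31.5) (7.5,11) (10,5.5) (18,15.5) (19.5,28)
edge 0: (4.5,31.5)→(7.5,11)  cross = 4.5·11 − 7.5·31.5 = -186.7500; (r_i+r_j)·cross = 12·-186.7500 = -2241.0000
edge 1: (7.5,11)→(10,5.5)  cross = 7.5·5.5 − 10·11 = -68.7500; (r_i+r_j)·cross = 17.5·-68.7500 = -1203.1250
edge 2: (10,5.5)→(18,15.5)  cross = 10·15.5 − 18·5.5 = 56.0000; (r_i+r_j)·cross = 28·56.0000 = 1568.0000
edge 3: (18,15.5)→(19.5,28)  cross = 18·28 − 19.5·15.5 = 201.7500; (r_i+r_j)·cross = 37.5·201.7500 = 7565.6250
edge 4: (19.5,28)→(4.5,31.5)  cross = 19.5·31.5 − 4.5·28 = 488.2500; (r_i+r_j)·cross = 24·488.2500 = 11718.0000
Σcross = 490.5000 → A = |Σcross|/2 = 245.2500 mm²
Σ(r_i+r_j)·cross = 17407.5000 → first moment M = |Σ|/6 = 2901.2500
R_c = M/A = 2901.2500/245.2500 = 11.8298 mm
θ = 53° = 0.925025 rad
V = θ·R_c·A = 0.925025·11.8298·245.2500 = 2683.727 mm³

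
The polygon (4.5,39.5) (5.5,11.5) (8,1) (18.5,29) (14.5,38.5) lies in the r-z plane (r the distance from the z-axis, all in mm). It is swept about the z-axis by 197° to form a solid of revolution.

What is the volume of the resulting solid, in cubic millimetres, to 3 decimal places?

Profile (r,z), 5 vertices: (4.5,39.5) (5.5,11.5) (8,1) (18.5,29) (14.5,38.5)
edge 0: (4.5,39.5)→(5.5,11.5)  cross = 4.5·11.5 − 5.5·39.5 = -165.5000; (r_i+r_j)·cross = 10·-165.5000 = -1655.0000
edge 1: (5.5,11.5)→(8,1)  cross = 5.5·1 − 8·11.5 = -86.5000; (r_i+r_j)·cross = 13.5·-86.5000 = -1167.7500
edge 2: (8,1)→(18.5,29)  cross = 8·29 − 18.5·1 = 213.5000; (r_i+r_j)·cross = 26.5·213.5000 = 5657.7500
edge 3: (18.5,29)→(14.5,38.5)  cross = 18.5·38.5 − 14.5·29 = 291.7500; (r_i+r_j)·cross = 33·291.7500 = 9627.7500
edge 4: (14.5,38.5)→(4.5,39.5)  cross = 14.5·39.5 − 4.5·38.5 = 399.5000; (r_i+r_j)·cross = 19·399.5000 = 7590.5000
Σcross = 652.7500 → A = |Σcross|/2 = 326.3750 mm²
Σ(r_i+r_j)·cross = 20053.2500 → first moment M = |Σ|/6 = 3342.2083
R_c = M/A = 3342.2083/326.3750 = 10.2404 mm
θ = 197° = 3.438299 rad
V = θ·R_c·A = 3.438299·10.2404·326.3750 = 11491.510 mm³

Volume = 11491.510 mm³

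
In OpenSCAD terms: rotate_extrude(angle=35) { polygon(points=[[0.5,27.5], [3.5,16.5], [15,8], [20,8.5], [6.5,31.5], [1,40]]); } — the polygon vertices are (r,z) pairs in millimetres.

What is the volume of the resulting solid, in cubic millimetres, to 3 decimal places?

Profile (r,z), 6 vertices: (0.5,27.5) (3.5,16.5) (15,8) (20,8.5) (6.5,31.5) (1,40)
edge 0: (0.5,27.5)→(3.5,16.5)  cross = 0.5·16.5 − 3.5·27.5 = -88.0000; (r_i+r_j)·cross = 4·-88.0000 = -352.0000
edge 1: (3.5,16.5)→(15,8)  cross = 3.5·8 − 15·16.5 = -219.5000; (r_i+r_j)·cross = 18.5·-219.5000 = -4060.7500
edge 2: (15,8)→(20,8.5)  cross = 15·8.5 − 20·8 = -32.5000; (r_i+r_j)·cross = 35·-32.5000 = -1137.5000
edge 3: (20,8.5)→(6.5,31.5)  cross = 20·31.5 − 6.5·8.5 = 574.7500; (r_i+r_j)·cross = 26.5·574.7500 = 15230.8750
edge 4: (6.5,31.5)→(1,40)  cross = 6.5·40 − 1·31.5 = 228.5000; (r_i+r_j)·cross = 7.5·228.5000 = 1713.7500
edge 5: (1,40)→(0.5,27.5)  cross = 1·27.5 − 0.5·40 = 7.5000; (r_i+r_j)·cross = 1.5·7.5000 = 11.2500
Σcross = 470.7500 → A = |Σcross|/2 = 235.3750 mm²
Σ(r_i+r_j)·cross = 11405.6250 → first moment M = |Σ|/6 = 1900.9375
R_c = M/A = 1900.9375/235.3750 = 8.0762 mm
θ = 35° = 0.610865 rad
V = θ·R_c·A = 0.610865·8.0762·235.3750 = 1161.217 mm³

Volume = 1161.217 mm³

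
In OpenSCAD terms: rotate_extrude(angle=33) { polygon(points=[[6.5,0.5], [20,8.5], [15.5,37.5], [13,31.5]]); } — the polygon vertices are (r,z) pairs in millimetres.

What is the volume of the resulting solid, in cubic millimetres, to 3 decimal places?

Profile (r,z), 4 vertices: (6.5,0.5) (20,8.5) (15.5,37.5) (13,31.5)
edge 0: (6.5,0.5)→(20,8.5)  cross = 6.5·8.5 − 20·0.5 = 45.2500; (r_i+r_j)·cross = 26.5·45.2500 = 1199.1250
edge 1: (20,8.5)→(15.5,37.5)  cross = 20·37.5 − 15.5·8.5 = 618.2500; (r_i+r_j)·cross = 35.5·618.2500 = 21947.8750
edge 2: (15.5,37.5)→(13,31.5)  cross = 15.5·31.5 − 13·37.5 = 0.7500; (r_i+r_j)·cross = 28.5·0.7500 = 21.3750
edge 3: (13,31.5)→(6.5,0.5)  cross = 13·0.5 − 6.5·31.5 = -198.2500; (r_i+r_j)·cross = 19.5·-198.2500 = -3865.8750
Σcross = 466.0000 → A = |Σcross|/2 = 233.0000 mm²
Σ(r_i+r_j)·cross = 19302.5000 → first moment M = |Σ|/6 = 3217.0833
R_c = M/A = 3217.0833/233.0000 = 13.8072 mm
θ = 33° = 0.575959 rad
V = θ·R_c·A = 0.575959·13.8072·233.0000 = 1852.907 mm³

Volume = 1852.907 mm³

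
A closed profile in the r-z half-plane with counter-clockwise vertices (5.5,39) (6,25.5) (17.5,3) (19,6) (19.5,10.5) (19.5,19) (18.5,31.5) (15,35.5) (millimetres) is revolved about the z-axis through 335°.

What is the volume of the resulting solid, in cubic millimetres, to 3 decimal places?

Profile (r,z), 8 vertices: (5.5,39) (6,25.5) (17.5,3) (19,6) (19.5,10.5) (19.5,19) (18.5,31.5) (15,35.5)
edge 0: (5.5,39)→(6,25.5)  cross = 5.5·25.5 − 6·39 = -93.7500; (r_i+r_j)·cross = 11.5·-93.7500 = -1078.1250
edge 1: (6,25.5)→(17.5,3)  cross = 6·3 − 17.5·25.5 = -428.2500; (r_i+r_j)·cross = 23.5·-428.2500 = -10063.8750
edge 2: (17.5,3)→(19,6)  cross = 17.5·6 − 19·3 = 48.0000; (r_i+r_j)·cross = 36.5·48.0000 = 1752.0000
edge 3: (19,6)→(19.5,10.5)  cross = 19·10.5 − 19.5·6 = 82.5000; (r_i+r_j)·cross = 38.5·82.5000 = 3176.2500
edge 4: (19.5,10.5)→(19.5,19)  cross = 19.5·19 − 19.5·10.5 = 165.7500; (r_i+r_j)·cross = 39·165.7500 = 6464.2500
edge 5: (19.5,19)→(18.5,31.5)  cross = 19.5·31.5 − 18.5·19 = 262.7500; (r_i+r_j)·cross = 38·262.7500 = 9984.5000
edge 6: (18.5,31.5)→(15,35.5)  cross = 18.5·35.5 − 15·31.5 = 184.2500; (r_i+r_j)·cross = 33.5·184.2500 = 6172.3750
edge 7: (15,35.5)→(5.5,39)  cross = 15·39 − 5.5·35.5 = 389.7500; (r_i+r_j)·cross = 20.5·389.7500 = 7989.8750
Σcross = 611.0000 → A = |Σcross|/2 = 305.5000 mm²
Σ(r_i+r_j)·cross = 24397.2500 → first moment M = |Σ|/6 = 4066.2083
R_c = M/A = 4066.2083/305.5000 = 13.3100 mm
θ = 335° = 5.846853 rad
V = θ·R_c·A = 5.846853·13.3100·305.5000 = 23774.522 mm³

Volume = 23774.522 mm³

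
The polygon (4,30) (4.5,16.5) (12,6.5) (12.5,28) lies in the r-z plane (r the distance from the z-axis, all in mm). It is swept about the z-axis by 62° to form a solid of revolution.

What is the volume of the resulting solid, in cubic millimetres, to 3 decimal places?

Profile (r,z), 4 vertices: (4,30) (4.5,16.5) (12,6.5) (12.5,28)
edge 0: (4,30)→(4.5,16.5)  cross = 4·16.5 − 4.5·30 = -69.0000; (r_i+r_j)·cross = 8.5·-69.0000 = -586.5000
edge 1: (4.5,16.5)→(12,6.5)  cross = 4.5·6.5 − 12·16.5 = -168.7500; (r_i+r_j)·cross = 16.5·-168.7500 = -2784.3750
edge 2: (12,6.5)→(12.5,28)  cross = 12·28 − 12.5·6.5 = 254.7500; (r_i+r_j)·cross = 24.5·254.7500 = 6241.3750
edge 3: (12.5,28)→(4,30)  cross = 12.5·30 − 4·28 = 263.0000; (r_i+r_j)·cross = 16.5·263.0000 = 4339.5000
Σcross = 280.0000 → A = |Σcross|/2 = 140.0000 mm²
Σ(r_i+r_j)·cross = 7210.0000 → first moment M = |Σ|/6 = 1201.6667
R_c = M/A = 1201.6667/140.0000 = 8.5833 mm
θ = 62° = 1.082104 rad
V = θ·R_c·A = 1.082104·8.5833·140.0000 = 1300.328 mm³

Volume = 1300.328 mm³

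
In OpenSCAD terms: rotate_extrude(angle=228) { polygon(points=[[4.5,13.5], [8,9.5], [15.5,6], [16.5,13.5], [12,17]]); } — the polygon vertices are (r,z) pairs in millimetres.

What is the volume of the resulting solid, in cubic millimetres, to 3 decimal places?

Profile (r,z), 5 vertices: (4.5,13.5) (8,9.5) (15.5,6) (16.5,13.5) (12,17)
edge 0: (4.5,13.5)→(8,9.5)  cross = 4.5·9.5 − 8·13.5 = -65.2500; (r_i+r_j)·cross = 12.5·-65.2500 = -815.6250
edge 1: (8,9.5)→(15.5,6)  cross = 8·6 − 15.5·9.5 = -99.2500; (r_i+r_j)·cross = 23.5·-99.2500 = -2332.3750
edge 2: (15.5,6)→(16.5,13.5)  cross = 15.5·13.5 − 16.5·6 = 110.2500; (r_i+r_j)·cross = 32·110.2500 = 3528.0000
edge 3: (16.5,13.5)→(12,17)  cross = 16.5·17 − 12·13.5 = 118.5000; (r_i+r_j)·cross = 28.5·118.5000 = 3377.2500
edge 4: (12,17)→(4.5,13.5)  cross = 12·13.5 − 4.5·17 = 85.5000; (r_i+r_j)·cross = 16.5·85.5000 = 1410.7500
Σcross = 149.7500 → A = |Σcross|/2 = 74.8750 mm²
Σ(r_i+r_j)·cross = 5168.0000 → first moment M = |Σ|/6 = 861.3333
R_c = M/A = 861.3333/74.8750 = 11.5036 mm
θ = 228° = 3.979351 rad
V = θ·R_c·A = 3.979351·11.5036·74.8750 = 3427.547 mm³

Volume = 3427.547 mm³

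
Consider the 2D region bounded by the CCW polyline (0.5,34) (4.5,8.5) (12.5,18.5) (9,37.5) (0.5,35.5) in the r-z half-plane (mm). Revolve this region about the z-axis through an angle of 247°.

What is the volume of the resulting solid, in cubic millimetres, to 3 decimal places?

Volume = 5906.020 mm³

Profile (r,z), 5 vertices: (0.5,34) (4.5,8.5) (12.5,18.5) (9,37.5) (0.5,35.5)
edge 0: (0.5,34)→(4.5,8.5)  cross = 0.5·8.5 − 4.5·34 = -148.7500; (r_i+r_j)·cross = 5·-148.7500 = -743.7500
edge 1: (4.5,8.5)→(12.5,18.5)  cross = 4.5·18.5 − 12.5·8.5 = -23.0000; (r_i+r_j)·cross = 17·-23.0000 = -391.0000
edge 2: (12.5,18.5)→(9,37.5)  cross = 12.5·37.5 − 9·18.5 = 302.2500; (r_i+r_j)·cross = 21.5·302.2500 = 6498.3750
edge 3: (9,37.5)→(0.5,35.5)  cross = 9·35.5 − 0.5·37.5 = 300.7500; (r_i+r_j)·cross = 9.5·300.7500 = 2857.1250
edge 4: (0.5,35.5)→(0.5,34)  cross = 0.5·34 − 0.5·35.5 = -0.7500; (r_i+r_j)·cross = 1·-0.7500 = -0.7500
Σcross = 430.5000 → A = |Σcross|/2 = 215.2500 mm²
Σ(r_i+r_j)·cross = 8220.0000 → first moment M = |Σ|/6 = 1370.0000
R_c = M/A = 1370.0000/215.2500 = 6.3647 mm
θ = 247° = 4.310963 rad
V = θ·R_c·A = 4.310963·6.3647·215.2500 = 5906.020 mm³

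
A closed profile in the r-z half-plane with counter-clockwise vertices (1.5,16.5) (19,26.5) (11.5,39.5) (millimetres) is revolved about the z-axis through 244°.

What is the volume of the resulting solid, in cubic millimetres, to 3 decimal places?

Profile (r,z), 3 vertices: (1.5,16.5) (19,26.5) (11.5,39.5)
edge 0: (1.5,16.5)→(19,26.5)  cross = 1.5·26.5 − 19·16.5 = -273.7500; (r_i+r_j)·cross = 20.5·-273.7500 = -5611.8750
edge 1: (19,26.5)→(11.5,39.5)  cross = 19·39.5 − 11.5·26.5 = 445.7500; (r_i+r_j)·cross = 30.5·445.7500 = 13595.3750
edge 2: (11.5,39.5)→(1.5,16.5)  cross = 11.5·16.5 − 1.5·39.5 = 130.5000; (r_i+r_j)·cross = 13·130.5000 = 1696.5000
Σcross = 302.5000 → A = |Σcross|/2 = 151.2500 mm²
Σ(r_i+r_j)·cross = 9680.0000 → first moment M = |Σ|/6 = 1613.3333
R_c = M/A = 1613.3333/151.2500 = 10.6667 mm
θ = 244° = 4.258603 rad
V = θ·R_c·A = 4.258603·10.6667·151.2500 = 6870.547 mm³

Volume = 6870.547 mm³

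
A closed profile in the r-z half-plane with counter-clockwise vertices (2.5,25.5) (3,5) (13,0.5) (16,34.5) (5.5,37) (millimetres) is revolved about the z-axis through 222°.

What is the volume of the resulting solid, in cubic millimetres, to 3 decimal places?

Profile (r,z), 5 vertices: (2.5,25.5) (3,5) (13,0.5) (16,34.5) (5.5,37)
edge 0: (2.5,25.5)→(3,5)  cross = 2.5·5 − 3·25.5 = -64.0000; (r_i+r_j)·cross = 5.5·-64.0000 = -352.0000
edge 1: (3,5)→(13,0.5)  cross = 3·0.5 − 13·5 = -63.5000; (r_i+r_j)·cross = 16·-63.5000 = -1016.0000
edge 2: (13,0.5)→(16,34.5)  cross = 13·34.5 − 16·0.5 = 440.5000; (r_i+r_j)·cross = 29·440.5000 = 12774.5000
edge 3: (16,34.5)→(5.5,37)  cross = 16·37 − 5.5·34.5 = 402.2500; (r_i+r_j)·cross = 21.5·402.2500 = 8648.3750
edge 4: (5.5,37)→(2.5,25.5)  cross = 5.5·25.5 − 2.5·37 = 47.7500; (r_i+r_j)·cross = 8·47.7500 = 382.0000
Σcross = 763.0000 → A = |Σcross|/2 = 381.5000 mm²
Σ(r_i+r_j)·cross = 20436.8750 → first moment M = |Σ|/6 = 3406.1458
R_c = M/A = 3406.1458/381.5000 = 8.9283 mm
θ = 222° = 3.874631 rad
V = θ·R_c·A = 3.874631·8.9283·381.5000 = 13197.558 mm³

Volume = 13197.558 mm³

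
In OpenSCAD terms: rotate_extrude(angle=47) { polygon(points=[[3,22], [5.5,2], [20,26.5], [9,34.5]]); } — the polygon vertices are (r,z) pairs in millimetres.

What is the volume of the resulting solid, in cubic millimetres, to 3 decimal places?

Volume = 2180.182 mm³

Profile (r,z), 4 vertices: (3,22) (5.5,2) (20,26.5) (9,34.5)
edge 0: (3,22)→(5.5,2)  cross = 3·2 − 5.5·22 = -115.0000; (r_i+r_j)·cross = 8.5·-115.0000 = -977.5000
edge 1: (5.5,2)→(20,26.5)  cross = 5.5·26.5 − 20·2 = 105.7500; (r_i+r_j)·cross = 25.5·105.7500 = 2696.6250
edge 2: (20,26.5)→(9,34.5)  cross = 20·34.5 − 9·26.5 = 451.5000; (r_i+r_j)·cross = 29·451.5000 = 13093.5000
edge 3: (9,34.5)→(3,22)  cross = 9·22 − 3·34.5 = 94.5000; (r_i+r_j)·cross = 12·94.5000 = 1134.0000
Σcross = 536.7500 → A = |Σcross|/2 = 268.3750 mm²
Σ(r_i+r_j)·cross = 15946.6250 → first moment M = |Σ|/6 = 2657.7708
R_c = M/A = 2657.7708/268.3750 = 9.9032 mm
θ = 47° = 0.820305 rad
V = θ·R_c·A = 0.820305·9.9032·268.3750 = 2180.182 mm³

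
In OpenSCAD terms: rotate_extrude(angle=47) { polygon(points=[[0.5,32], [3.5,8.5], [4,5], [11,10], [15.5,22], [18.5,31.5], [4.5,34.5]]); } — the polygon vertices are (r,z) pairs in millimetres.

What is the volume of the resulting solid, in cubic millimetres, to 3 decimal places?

Volume = 2234.168 mm³

Profile (r,z), 7 vertices: (0.5,32) (3.5,8.5) (4,5) (11,10) (15.5,22) (18.5,31.5) (4.5,34.5)
edge 0: (0.5,32)→(3.5,8.5)  cross = 0.5·8.5 − 3.5·32 = -107.7500; (r_i+r_j)·cross = 4·-107.7500 = -431.0000
edge 1: (3.5,8.5)→(4,5)  cross = 3.5·5 − 4·8.5 = -16.5000; (r_i+r_j)·cross = 7.5·-16.5000 = -123.7500
edge 2: (4,5)→(11,10)  cross = 4·10 − 11·5 = -15.0000; (r_i+r_j)·cross = 15·-15.0000 = -225.0000
edge 3: (11,10)→(15.5,22)  cross = 11·22 − 15.5·10 = 87.0000; (r_i+r_j)·cross = 26.5·87.0000 = 2305.5000
edge 4: (15.5,22)→(18.5,31.5)  cross = 15.5·31.5 − 18.5·22 = 81.2500; (r_i+r_j)·cross = 34·81.2500 = 2762.5000
edge 5: (18.5,31.5)→(4.5,34.5)  cross = 18.5·34.5 − 4.5·31.5 = 496.5000; (r_i+r_j)·cross = 23·496.5000 = 11419.5000
edge 6: (4.5,34.5)→(0.5,32)  cross = 4.5·32 − 0.5·34.5 = 126.7500; (r_i+r_j)·cross = 5·126.7500 = 633.7500
Σcross = 652.2500 → A = |Σcross|/2 = 326.1250 mm²
Σ(r_i+r_j)·cross = 16341.5000 → first moment M = |Σ|/6 = 2723.5833
R_c = M/A = 2723.5833/326.1250 = 8.3513 mm
θ = 47° = 0.820305 rad
V = θ·R_c·A = 0.820305·8.3513·326.1250 = 2234.168 mm³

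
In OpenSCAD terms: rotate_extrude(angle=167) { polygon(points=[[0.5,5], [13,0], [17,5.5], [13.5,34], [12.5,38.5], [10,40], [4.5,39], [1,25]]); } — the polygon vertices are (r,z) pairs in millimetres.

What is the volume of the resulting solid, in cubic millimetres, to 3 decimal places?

Profile (r,z), 8 vertices: (0.5,5) (13,0) (17,5.5) (13.5,34) (12.5,38.5) (10,40) (4.5,39) (1,25)
edge 0: (0.5,5)→(13,0)  cross = 0.5·0 − 13·5 = -65.0000; (r_i+r_j)·cross = 13.5·-65.0000 = -877.5000
edge 1: (13,0)→(17,5.5)  cross = 13·5.5 − 17·0 = 71.5000; (r_i+r_j)·cross = 30·71.5000 = 2145.0000
edge 2: (17,5.5)→(13.5,34)  cross = 17·34 − 13.5·5.5 = 503.7500; (r_i+r_j)·cross = 30.5·503.7500 = 15364.3750
edge 3: (13.5,34)→(12.5,38.5)  cross = 13.5·38.5 − 12.5·34 = 94.7500; (r_i+r_j)·cross = 26·94.7500 = 2463.5000
edge 4: (12.5,38.5)→(10,40)  cross = 12.5·40 − 10·38.5 = 115.0000; (r_i+r_j)·cross = 22.5·115.0000 = 2587.5000
edge 5: (10,40)→(4.5,39)  cross = 10·39 − 4.5·40 = 210.0000; (r_i+r_j)·cross = 14.5·210.0000 = 3045.0000
edge 6: (4.5,39)→(1,25)  cross = 4.5·25 − 1·39 = 73.5000; (r_i+r_j)·cross = 5.5·73.5000 = 404.2500
edge 7: (1,25)→(0.5,5)  cross = 1·5 − 0.5·25 = -7.5000; (r_i+r_j)·cross = 1.5·-7.5000 = -11.2500
Σcross = 996.0000 → A = |Σcross|/2 = 498.0000 mm²
Σ(r_i+r_j)·cross = 25120.8750 → first moment M = |Σ|/6 = 4186.8125
R_c = M/A = 4186.8125/498.0000 = 8.4073 mm
θ = 167° = 2.914700 rad
V = θ·R_c·A = 2.914700·8.4073·498.0000 = 12203.302 mm³

Volume = 12203.302 mm³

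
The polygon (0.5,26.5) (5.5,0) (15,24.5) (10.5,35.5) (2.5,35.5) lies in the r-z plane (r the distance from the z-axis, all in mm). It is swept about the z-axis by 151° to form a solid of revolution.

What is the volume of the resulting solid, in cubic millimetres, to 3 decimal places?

Profile (r,z), 5 vertices: (0.5,26.5) (5.5,0) (15,24.5) (10.5,35.5) (2.5,35.5)
edge 0: (0.5,26.5)→(5.5,0)  cross = 0.5·0 − 5.5·26.5 = -145.7500; (r_i+r_j)·cross = 6·-145.7500 = -874.5000
edge 1: (5.5,0)→(15,24.5)  cross = 5.5·24.5 − 15·0 = 134.7500; (r_i+r_j)·cross = 20.5·134.7500 = 2762.3750
edge 2: (15,24.5)→(10.5,35.5)  cross = 15·35.5 − 10.5·24.5 = 275.2500; (r_i+r_j)·cross = 25.5·275.2500 = 7018.8750
edge 3: (10.5,35.5)→(2.5,35.5)  cross = 10.5·35.5 − 2.5·35.5 = 284.0000; (r_i+r_j)·cross = 13·284.0000 = 3692.0000
edge 4: (2.5,35.5)→(0.5,26.5)  cross = 2.5·26.5 − 0.5·35.5 = 48.5000; (r_i+r_j)·cross = 3·48.5000 = 145.5000
Σcross = 596.7500 → A = |Σcross|/2 = 298.3750 mm²
Σ(r_i+r_j)·cross = 12744.2500 → first moment M = |Σ|/6 = 2124.0417
R_c = M/A = 2124.0417/298.3750 = 7.1187 mm
θ = 151° = 2.635447 rad
V = θ·R_c·A = 2.635447·7.1187·298.3750 = 5597.800 mm³

Volume = 5597.800 mm³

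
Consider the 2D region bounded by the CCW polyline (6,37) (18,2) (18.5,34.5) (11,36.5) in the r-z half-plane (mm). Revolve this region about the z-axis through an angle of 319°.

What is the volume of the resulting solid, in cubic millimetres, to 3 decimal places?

Volume = 16276.532 mm³

Profile (r,z), 4 vertices: (6,37) (18,2) (18.5,34.5) (11,36.5)
edge 0: (6,37)→(18,2)  cross = 6·2 − 18·37 = -654.0000; (r_i+r_j)·cross = 24·-654.0000 = -15696.0000
edge 1: (18,2)→(18.5,34.5)  cross = 18·34.5 − 18.5·2 = 584.0000; (r_i+r_j)·cross = 36.5·584.0000 = 21316.0000
edge 2: (18.5,34.5)→(11,36.5)  cross = 18.5·36.5 − 11·34.5 = 295.7500; (r_i+r_j)·cross = 29.5·295.7500 = 8724.6250
edge 3: (11,36.5)→(6,37)  cross = 11·37 − 6·36.5 = 188.0000; (r_i+r_j)·cross = 17·188.0000 = 3196.0000
Σcross = 413.7500 → A = |Σcross|/2 = 206.8750 mm²
Σ(r_i+r_j)·cross = 17540.6250 → first moment M = |Σ|/6 = 2923.4375
R_c = M/A = 2923.4375/206.8750 = 14.1314 mm
θ = 319° = 5.567600 rad
V = θ·R_c·A = 5.567600·14.1314·206.8750 = 16276.532 mm³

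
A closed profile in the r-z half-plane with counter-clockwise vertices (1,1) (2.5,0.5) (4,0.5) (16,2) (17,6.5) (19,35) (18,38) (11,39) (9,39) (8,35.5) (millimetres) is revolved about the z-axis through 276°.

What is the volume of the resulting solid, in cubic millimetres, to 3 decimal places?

Volume = 25973.951 mm³

Profile (r,z), 10 vertices: (1,1) (2.5,0.5) (4,0.5) (16,2) (17,6.5) (19,35) (18,38) (11,39) (9,39) (8,35.5)
edge 0: (1,1)→(2.5,0.5)  cross = 1·0.5 − 2.5·1 = -2.0000; (r_i+r_j)·cross = 3.5·-2.0000 = -7.0000
edge 1: (2.5,0.5)→(4,0.5)  cross = 2.5·0.5 − 4·0.5 = -0.7500; (r_i+r_j)·cross = 6.5·-0.7500 = -4.8750
edge 2: (4,0.5)→(16,2)  cross = 4·2 − 16·0.5 = 0.0000; (r_i+r_j)·cross = 20·0.0000 = 0.0000
edge 3: (16,2)→(17,6.5)  cross = 16·6.5 − 17·2 = 70.0000; (r_i+r_j)·cross = 33·70.0000 = 2310.0000
edge 4: (17,6.5)→(19,35)  cross = 17·35 − 19·6.5 = 471.5000; (r_i+r_j)·cross = 36·471.5000 = 16974.0000
edge 5: (19,35)→(18,38)  cross = 19·38 − 18·35 = 92.0000; (r_i+r_j)·cross = 37·92.0000 = 3404.0000
edge 6: (18,38)→(11,39)  cross = 18·39 − 11·38 = 284.0000; (r_i+r_j)·cross = 29·284.0000 = 8236.0000
edge 7: (11,39)→(9,39)  cross = 11·39 − 9·39 = 78.0000; (r_i+r_j)·cross = 20·78.0000 = 1560.0000
edge 8: (9,39)→(8,35.5)  cross = 9·35.5 − 8·39 = 7.5000; (r_i+r_j)·cross = 17·7.5000 = 127.5000
edge 9: (8,35.5)→(1,1)  cross = 8·1 − 1·35.5 = -27.5000; (r_i+r_j)·cross = 9·-27.5000 = -247.5000
Σcross = 972.7500 → A = |Σcross|/2 = 486.3750 mm²
Σ(r_i+r_j)·cross = 32352.1250 → first moment M = |Σ|/6 = 5392.0208
R_c = M/A = 5392.0208/486.3750 = 11.0861 mm
θ = 276° = 4.817109 rad
V = θ·R_c·A = 4.817109·11.0861·486.3750 = 25973.951 mm³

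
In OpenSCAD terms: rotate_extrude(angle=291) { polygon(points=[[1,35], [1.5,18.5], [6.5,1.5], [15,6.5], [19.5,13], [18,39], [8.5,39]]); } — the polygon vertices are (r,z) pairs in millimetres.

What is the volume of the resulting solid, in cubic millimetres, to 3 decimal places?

Profile (r,z), 7 vertices: (1,35) (1.5,18.5) (6.5,1.5) (15,6.5) (19.5,13) (18,39) (8.5,39)
edge 0: (1,35)→(1.5,18.5)  cross = 1·18.5 − 1.5·35 = -34.0000; (r_i+r_j)·cross = 2.5·-34.0000 = -85.0000
edge 1: (1.5,18.5)→(6.5,1.5)  cross = 1.5·1.5 − 6.5·18.5 = -118.0000; (r_i+r_j)·cross = 8·-118.0000 = -944.0000
edge 2: (6.5,1.5)→(15,6.5)  cross = 6.5·6.5 − 15·1.5 = 19.7500; (r_i+r_j)·cross = 21.5·19.7500 = 424.6250
edge 3: (15,6.5)→(19.5,13)  cross = 15·13 − 19.5·6.5 = 68.2500; (r_i+r_j)·cross = 34.5·68.2500 = 2354.6250
edge 4: (19.5,13)→(18,39)  cross = 19.5·39 − 18·13 = 526.5000; (r_i+r_j)·cross = 37.5·526.5000 = 19743.7500
edge 5: (18,39)→(8.5,39)  cross = 18·39 − 8.5·39 = 370.5000; (r_i+r_j)·cross = 26.5·370.5000 = 9818.2500
edge 6: (8.5,39)→(1,35)  cross = 8.5·35 − 1·39 = 258.5000; (r_i+r_j)·cross = 9.5·258.5000 = 2455.7500
Σcross = 1091.5000 → A = |Σcross|/2 = 545.7500 mm²
Σ(r_i+r_j)·cross = 33768.0000 → first moment M = |Σ|/6 = 5628.0000
R_c = M/A = 5628.0000/545.7500 = 10.3124 mm
θ = 291° = 5.078908 rad
V = θ·R_c·A = 5.078908·10.3124·545.7500 = 28584.095 mm³

Volume = 28584.095 mm³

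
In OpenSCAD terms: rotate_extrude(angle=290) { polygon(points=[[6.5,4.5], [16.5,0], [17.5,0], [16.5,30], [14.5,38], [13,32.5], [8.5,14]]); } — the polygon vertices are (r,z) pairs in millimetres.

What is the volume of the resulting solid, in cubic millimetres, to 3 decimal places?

Volume = 15733.532 mm³

Profile (r,z), 7 vertices: (6.5,4.5) (16.5,0) (17.5,0) (16.5,30) (14.5,38) (13,32.5) (8.5,14)
edge 0: (6.5,4.5)→(16.5,0)  cross = 6.5·0 − 16.5·4.5 = -74.2500; (r_i+r_j)·cross = 23·-74.2500 = -1707.7500
edge 1: (16.5,0)→(17.5,0)  cross = 16.5·0 − 17.5·0 = 0.0000; (r_i+r_j)·cross = 34·0.0000 = 0.0000
edge 2: (17.5,0)→(16.5,30)  cross = 17.5·30 − 16.5·0 = 525.0000; (r_i+r_j)·cross = 34·525.0000 = 17850.0000
edge 3: (16.5,30)→(14.5,38)  cross = 16.5·38 − 14.5·30 = 192.0000; (r_i+r_j)·cross = 31·192.0000 = 5952.0000
edge 4: (14.5,38)→(13,32.5)  cross = 14.5·32.5 − 13·38 = -22.7500; (r_i+r_j)·cross = 27.5·-22.7500 = -625.6250
edge 5: (13,32.5)→(8.5,14)  cross = 13·14 − 8.5·32.5 = -94.2500; (r_i+r_j)·cross = 21.5·-94.2500 = -2026.3750
edge 6: (8.5,14)→(6.5,4.5)  cross = 8.5·4.5 − 6.5·14 = -52.7500; (r_i+r_j)·cross = 15·-52.7500 = -791.2500
Σcross = 473.0000 → A = |Σcross|/2 = 236.5000 mm²
Σ(r_i+r_j)·cross = 18651.0000 → first moment M = |Σ|/6 = 3108.5000
R_c = M/A = 3108.5000/236.5000 = 13.1438 mm
θ = 290° = 5.061455 rad
V = θ·R_c·A = 5.061455·13.1438·236.5000 = 15733.532 mm³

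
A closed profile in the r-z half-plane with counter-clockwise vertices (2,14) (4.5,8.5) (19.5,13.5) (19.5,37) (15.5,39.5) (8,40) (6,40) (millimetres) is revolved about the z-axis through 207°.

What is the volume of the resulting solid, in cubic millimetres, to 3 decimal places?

Volume = 18205.660 mm³

Profile (r,z), 7 vertices: (2,14) (4.5,8.5) (19.5,13.5) (19.5,37) (15.5,39.5) (8,40) (6,40)
edge 0: (2,14)→(4.5,8.5)  cross = 2·8.5 − 4.5·14 = -46.0000; (r_i+r_j)·cross = 6.5·-46.0000 = -299.0000
edge 1: (4.5,8.5)→(19.5,13.5)  cross = 4.5·13.5 − 19.5·8.5 = -105.0000; (r_i+r_j)·cross = 24·-105.0000 = -2520.0000
edge 2: (19.5,13.5)→(19.5,37)  cross = 19.5·37 − 19.5·13.5 = 458.2500; (r_i+r_j)·cross = 39·458.2500 = 17871.7500
edge 3: (19.5,37)→(15.5,39.5)  cross = 19.5·39.5 − 15.5·37 = 196.7500; (r_i+r_j)·cross = 35·196.7500 = 6886.2500
edge 4: (15.5,39.5)→(8,40)  cross = 15.5·40 − 8·39.5 = 304.0000; (r_i+r_j)·cross = 23.5·304.0000 = 7144.0000
edge 5: (8,40)→(6,40)  cross = 8·40 − 6·40 = 80.0000; (r_i+r_j)·cross = 14·80.0000 = 1120.0000
edge 6: (6,40)→(2,14)  cross = 6·14 − 2·40 = 4.0000; (r_i+r_j)·cross = 8·4.0000 = 32.0000
Σcross = 892.0000 → A = |Σcross|/2 = 446.0000 mm²
Σ(r_i+r_j)·cross = 30235.0000 → first moment M = |Σ|/6 = 5039.1667
R_c = M/A = 5039.1667/446.0000 = 11.2986 mm
θ = 207° = 3.612832 rad
V = θ·R_c·A = 3.612832·11.2986·446.0000 = 18205.660 mm³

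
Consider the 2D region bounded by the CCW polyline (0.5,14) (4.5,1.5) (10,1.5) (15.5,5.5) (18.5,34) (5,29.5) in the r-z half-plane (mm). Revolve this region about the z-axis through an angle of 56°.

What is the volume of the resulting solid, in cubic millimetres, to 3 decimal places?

Volume = 3904.854 mm³

Profile (r,z), 6 vertices: (0.5,14) (4.5,1.5) (10,1.5) (15.5,5.5) (18.5,34) (5,29.5)
edge 0: (0.5,14)→(4.5,1.5)  cross = 0.5·1.5 − 4.5·14 = -62.2500; (r_i+r_j)·cross = 5·-62.2500 = -311.2500
edge 1: (4.5,1.5)→(10,1.5)  cross = 4.5·1.5 − 10·1.5 = -8.2500; (r_i+r_j)·cross = 14.5·-8.2500 = -119.6250
edge 2: (10,1.5)→(15.5,5.5)  cross = 10·5.5 − 15.5·1.5 = 31.7500; (r_i+r_j)·cross = 25.5·31.7500 = 809.6250
edge 3: (15.5,5.5)→(18.5,34)  cross = 15.5·34 − 18.5·5.5 = 425.2500; (r_i+r_j)·cross = 34·425.2500 = 14458.5000
edge 4: (18.5,34)→(5,29.5)  cross = 18.5·29.5 − 5·34 = 375.7500; (r_i+r_j)·cross = 23.5·375.7500 = 8830.1250
edge 5: (5,29.5)→(0.5,14)  cross = 5·14 − 0.5·29.5 = 55.2500; (r_i+r_j)·cross = 5.5·55.2500 = 303.8750
Σcross = 817.5000 → A = |Σcross|/2 = 408.7500 mm²
Σ(r_i+r_j)·cross = 23971.2500 → first moment M = |Σ|/6 = 3995.2083
R_c = M/A = 3995.2083/408.7500 = 9.7742 mm
θ = 56° = 0.977384 rad
V = θ·R_c·A = 0.977384·9.7742·408.7500 = 3904.854 mm³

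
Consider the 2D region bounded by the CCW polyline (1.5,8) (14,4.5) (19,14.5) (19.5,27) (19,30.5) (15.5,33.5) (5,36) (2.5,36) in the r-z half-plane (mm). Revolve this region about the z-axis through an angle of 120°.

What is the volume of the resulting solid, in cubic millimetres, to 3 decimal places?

Profile (r,z), 8 vertices: (1.5,8) (14,4.5) (19,14.5) (19.5,27) (19,30.5) (15.5,33.5) (5,36) (2.5,36)
edge 0: (1.5,8)→(14,4.5)  cross = 1.5·4.5 − 14·8 = -105.2500; (r_i+r_j)·cross = 15.5·-105.2500 = -1631.3750
edge 1: (14,4.5)→(19,14.5)  cross = 14·14.5 − 19·4.5 = 117.5000; (r_i+r_j)·cross = 33·117.5000 = 3877.5000
edge 2: (19,14.5)→(19.5,27)  cross = 19·27 − 19.5·14.5 = 230.2500; (r_i+r_j)·cross = 38.5·230.2500 = 8864.6250
edge 3: (19.5,27)→(19,30.5)  cross = 19.5·30.5 − 19·27 = 81.7500; (r_i+r_j)·cross = 38.5·81.7500 = 3147.3750
edge 4: (19,30.5)→(15.5,33.5)  cross = 19·33.5 − 15.5·30.5 = 163.7500; (r_i+r_j)·cross = 34.5·163.7500 = 5649.3750
edge 5: (15.5,33.5)→(5,36)  cross = 15.5·36 − 5·33.5 = 390.5000; (r_i+r_j)·cross = 20.5·390.5000 = 8005.2500
edge 6: (5,36)→(2.5,36)  cross = 5·36 − 2.5·36 = 90.0000; (r_i+r_j)·cross = 7.5·90.0000 = 675.0000
edge 7: (2.5,36)→(1.5,8)  cross = 2.5·8 − 1.5·36 = -34.0000; (r_i+r_j)·cross = 4·-34.0000 = -136.0000
Σcross = 934.5000 → A = |Σcross|/2 = 467.2500 mm²
Σ(r_i+r_j)·cross = 28451.7500 → first moment M = |Σ|/6 = 4741.9583
R_c = M/A = 4741.9583/467.2500 = 10.1487 mm
θ = 120° = 2.094395 rad
V = θ·R_c·A = 2.094395·10.1487·467.2500 = 9931.534 mm³

Volume = 9931.534 mm³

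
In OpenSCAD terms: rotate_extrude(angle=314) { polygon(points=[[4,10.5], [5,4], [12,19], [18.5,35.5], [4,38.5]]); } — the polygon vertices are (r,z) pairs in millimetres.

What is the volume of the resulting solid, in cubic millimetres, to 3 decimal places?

Volume = 13406.153 mm³

Profile (r,z), 5 vertices: (4,10.5) (5,4) (12,19) (18.5,35.5) (4,38.5)
edge 0: (4,10.5)→(5,4)  cross = 4·4 − 5·10.5 = -36.5000; (r_i+r_j)·cross = 9·-36.5000 = -328.5000
edge 1: (5,4)→(12,19)  cross = 5·19 − 12·4 = 47.0000; (r_i+r_j)·cross = 17·47.0000 = 799.0000
edge 2: (12,19)→(18.5,35.5)  cross = 12·35.5 − 18.5·19 = 74.5000; (r_i+r_j)·cross = 30.5·74.5000 = 2272.2500
edge 3: (18.5,35.5)→(4,38.5)  cross = 18.5·38.5 − 4·35.5 = 570.2500; (r_i+r_j)·cross = 22.5·570.2500 = 12830.6250
edge 4: (4,38.5)→(4,10.5)  cross = 4·10.5 − 4·38.5 = -112.0000; (r_i+r_j)·cross = 8·-112.0000 = -896.0000
Σcross = 543.2500 → A = |Σcross|/2 = 271.6250 mm²
Σ(r_i+r_j)·cross = 14677.3750 → first moment M = |Σ|/6 = 2446.2292
R_c = M/A = 2446.2292/271.6250 = 9.0059 mm
θ = 314° = 5.480334 rad
V = θ·R_c·A = 5.480334·9.0059·271.6250 = 13406.153 mm³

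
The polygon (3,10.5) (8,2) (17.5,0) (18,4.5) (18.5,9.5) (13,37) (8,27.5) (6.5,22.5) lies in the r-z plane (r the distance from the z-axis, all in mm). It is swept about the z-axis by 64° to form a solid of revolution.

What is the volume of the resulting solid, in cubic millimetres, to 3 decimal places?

Volume = 4325.857 mm³

Profile (r,z), 8 vertices: (3,10.5) (8,2) (17.5,0) (18,4.5) (18.5,9.5) (13,37) (8,27.5) (6.5,22.5)
edge 0: (3,10.5)→(8,2)  cross = 3·2 − 8·10.5 = -78.0000; (r_i+r_j)·cross = 11·-78.0000 = -858.0000
edge 1: (8,2)→(17.5,0)  cross = 8·0 − 17.5·2 = -35.0000; (r_i+r_j)·cross = 25.5·-35.0000 = -892.5000
edge 2: (17.5,0)→(18,4.5)  cross = 17.5·4.5 − 18·0 = 78.7500; (r_i+r_j)·cross = 35.5·78.7500 = 2795.6250
edge 3: (18,4.5)→(18.5,9.5)  cross = 18·9.5 − 18.5·4.5 = 87.7500; (r_i+r_j)·cross = 36.5·87.7500 = 3202.8750
edge 4: (18.5,9.5)→(13,37)  cross = 18.5·37 − 13·9.5 = 561.0000; (r_i+r_j)·cross = 31.5·561.0000 = 17671.5000
edge 5: (13,37)→(8,27.5)  cross = 13·27.5 − 8·37 = 61.5000; (r_i+r_j)·cross = 21·61.5000 = 1291.5000
edge 6: (8,27.5)→(6.5,22.5)  cross = 8·22.5 − 6.5·27.5 = 1.2500; (r_i+r_j)·cross = 14.5·1.2500 = 18.1250
edge 7: (6.5,22.5)→(3,10.5)  cross = 6.5·10.5 − 3·22.5 = 0.7500; (r_i+r_j)·cross = 9.5·0.7500 = 7.1250
Σcross = 678.0000 → A = |Σcross|/2 = 339.0000 mm²
Σ(r_i+r_j)·cross = 23236.2500 → first moment M = |Σ|/6 = 3872.7083
R_c = M/A = 3872.7083/339.0000 = 11.4239 mm
θ = 64° = 1.117011 rad
V = θ·R_c·A = 1.117011·11.4239·339.0000 = 4325.857 mm³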